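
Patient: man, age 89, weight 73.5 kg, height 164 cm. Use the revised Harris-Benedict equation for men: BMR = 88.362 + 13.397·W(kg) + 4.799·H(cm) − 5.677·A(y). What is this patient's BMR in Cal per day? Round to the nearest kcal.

Harris-Benedict: BMR = 88.362 + 13.397(73.5) + 4.799(164) − 5.677(89) = 1354.8245 kcal/day.

1355 Cal per day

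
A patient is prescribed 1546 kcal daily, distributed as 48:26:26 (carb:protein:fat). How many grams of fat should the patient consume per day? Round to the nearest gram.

Fat energy = 26% × 1546 = 401.96 kcal.
At 9 kcal/g: 401.96 ÷ 9 = 44.6622 g.

45 g/day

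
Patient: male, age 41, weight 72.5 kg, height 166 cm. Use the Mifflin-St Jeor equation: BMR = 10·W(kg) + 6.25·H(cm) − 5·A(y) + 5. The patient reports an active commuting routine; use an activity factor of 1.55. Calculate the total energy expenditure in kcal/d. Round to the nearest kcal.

Mifflin-St Jeor (male): BMR = 10(72.5) + 6.25(166) − 5(41) + 5 = 725 + 1037.5 − 205 + 5 = 1562.5 kcal/day.
TEE = BMR × activity factor = 1562.5 × 1.55 = 2421.875 kcal/day.

2422 kcal/d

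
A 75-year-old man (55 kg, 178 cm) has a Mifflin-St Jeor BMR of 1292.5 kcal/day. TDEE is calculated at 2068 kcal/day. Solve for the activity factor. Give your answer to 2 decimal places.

1.60

Activity factor = TEE ÷ BMR = 2068 ÷ 1292.5 = 1.6.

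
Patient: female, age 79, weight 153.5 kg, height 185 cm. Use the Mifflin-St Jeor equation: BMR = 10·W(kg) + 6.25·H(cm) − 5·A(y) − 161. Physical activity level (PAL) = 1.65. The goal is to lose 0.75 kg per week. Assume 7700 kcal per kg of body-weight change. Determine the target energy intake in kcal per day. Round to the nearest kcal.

Mifflin-St Jeor (female): BMR = 10(153.5) + 6.25(185) − 5(79) − 161 = 1535 + 1156.25 − 395 − 161 = 2135.25 kcal/day.
TEE = 2135.25 × 1.65 = 3523.1625 kcal/day.
Required daily deficit = 0.75 × 7700 ÷ 7 = 825 kcal/day.
Target intake = 3523.1625 − 825 = 2698.1625 kcal/day.

2698 kcal per day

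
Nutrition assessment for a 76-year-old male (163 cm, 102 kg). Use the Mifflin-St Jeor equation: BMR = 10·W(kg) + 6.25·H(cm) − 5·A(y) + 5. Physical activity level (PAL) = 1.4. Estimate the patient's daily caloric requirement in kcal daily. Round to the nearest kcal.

Mifflin-St Jeor (male): BMR = 10(102) + 6.25(163) − 5(76) + 5 = 1020 + 1018.75 − 380 + 5 = 1663.75 kcal/day.
TEE = BMR × activity factor = 1663.75 × 1.4 = 2329.25 kcal/day.

2329 kcal daily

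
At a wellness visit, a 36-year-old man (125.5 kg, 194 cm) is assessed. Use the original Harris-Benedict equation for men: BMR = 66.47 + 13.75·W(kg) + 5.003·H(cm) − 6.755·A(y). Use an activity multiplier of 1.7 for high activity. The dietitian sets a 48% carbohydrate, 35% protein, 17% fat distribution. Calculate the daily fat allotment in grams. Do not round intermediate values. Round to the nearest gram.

Harris-Benedict: BMR = 66.47 + 13.75(125.5) + 5.003(194) − 6.755(36) = 2519.497 kcal/day.
TEE = 2519.497 × 1.7 = 4283.1449 kcal/day.
Fat energy = 17% × 4283.1449 = 728.1346 kcal.
Fat = 728.1346 ÷ 9 kcal/g = 80.9038 g.

81 g/day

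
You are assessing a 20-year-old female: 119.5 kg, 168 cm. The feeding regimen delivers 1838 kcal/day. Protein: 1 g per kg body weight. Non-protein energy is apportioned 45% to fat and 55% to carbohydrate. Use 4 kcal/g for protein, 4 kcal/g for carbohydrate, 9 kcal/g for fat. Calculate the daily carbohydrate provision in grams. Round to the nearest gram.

Protein = 1 × 119.5 = 119.5 g → 119.5 × 4 = 478 kcal.
Non-protein calories = 1838 − 478 = 1360 kcal.
Fat: 45% × 1360 = 612 kcal; carbohydrate: 748 kcal.
Carbohydrate: 748 kcal ÷ 4 kcal/g = 187 g.

187 g/day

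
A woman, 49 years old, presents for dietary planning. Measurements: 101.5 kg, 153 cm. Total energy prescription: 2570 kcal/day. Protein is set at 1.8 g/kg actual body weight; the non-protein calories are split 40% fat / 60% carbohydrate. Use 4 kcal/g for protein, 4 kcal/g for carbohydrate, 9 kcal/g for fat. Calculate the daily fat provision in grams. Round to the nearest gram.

82 g/day

Protein = 1.8 × 101.5 = 182.7 g → 182.7 × 4 = 730.8 kcal.
Non-protein calories = 2570 − 730.8 = 1839.2 kcal.
Fat: 40% × 1839.2 = 735.68 kcal; carbohydrate: 1103.52 kcal.
Fat: 735.68 kcal ÷ 9 kcal/g = 81.7422 g.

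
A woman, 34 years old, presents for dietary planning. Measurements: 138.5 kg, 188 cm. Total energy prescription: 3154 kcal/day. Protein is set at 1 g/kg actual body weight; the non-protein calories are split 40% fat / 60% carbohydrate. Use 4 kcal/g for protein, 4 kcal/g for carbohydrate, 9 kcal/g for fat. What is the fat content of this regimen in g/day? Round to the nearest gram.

116 g/day

Protein = 1 × 138.5 = 138.5 g → 138.5 × 4 = 554 kcal.
Non-protein calories = 3154 − 554 = 2600 kcal.
Fat: 40% × 2600 = 1040 kcal; carbohydrate: 1560 kcal.
Fat: 1040 kcal ÷ 9 kcal/g = 115.5556 g.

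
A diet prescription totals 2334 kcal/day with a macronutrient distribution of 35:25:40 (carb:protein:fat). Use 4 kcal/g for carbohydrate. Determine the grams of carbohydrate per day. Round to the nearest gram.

204 g/day

Carbohydrate energy = 35% × 2334 = 816.9 kcal.
At 4 kcal/g: 816.9 ÷ 4 = 204.225 g.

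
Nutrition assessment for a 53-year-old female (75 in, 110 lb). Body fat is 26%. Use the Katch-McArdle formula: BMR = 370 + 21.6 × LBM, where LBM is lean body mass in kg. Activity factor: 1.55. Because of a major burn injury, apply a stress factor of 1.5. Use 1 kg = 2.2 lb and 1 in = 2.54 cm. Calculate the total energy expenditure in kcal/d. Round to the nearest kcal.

2718 kcal/d

Convert to metric: weight = 110 ÷ 2.2 = 50 kg; height = 75 × 2.54 = 190.5 cm.
LBM = 50 × (1 − 0.26) = 37 kg. Katch-McArdle: BMR = 370 + 21.6 × 37 = 1169.2 kcal/day.
TEE = BMR × activity factor = 1169.2 × 1.55 = 1812.26 kcal/day.
Apply stress factor: 1812.26 × 1.5 = 2718.39 kcal/day.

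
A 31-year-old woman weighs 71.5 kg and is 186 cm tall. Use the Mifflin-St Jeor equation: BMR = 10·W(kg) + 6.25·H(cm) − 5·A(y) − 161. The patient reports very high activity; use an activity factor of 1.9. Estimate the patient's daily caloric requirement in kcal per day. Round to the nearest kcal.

Mifflin-St Jeor (female): BMR = 10(71.5) + 6.25(186) − 5(31) − 161 = 715 + 1162.5 − 155 − 161 = 1561.5 kcal/day.
TEE = BMR × activity factor = 1561.5 × 1.9 = 2966.85 kcal/day.

2967 kcal per day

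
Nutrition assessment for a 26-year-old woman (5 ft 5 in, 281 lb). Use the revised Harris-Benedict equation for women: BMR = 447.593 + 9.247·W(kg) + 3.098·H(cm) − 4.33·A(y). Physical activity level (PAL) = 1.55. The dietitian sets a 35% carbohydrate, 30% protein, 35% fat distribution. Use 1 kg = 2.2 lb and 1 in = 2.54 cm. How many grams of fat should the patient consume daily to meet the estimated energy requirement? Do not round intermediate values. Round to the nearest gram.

122 g/day

Convert to metric: weight = 281 ÷ 2.2 = 127.7273 kg; height = (5×12 + 5) × 2.54 = 65 × 2.54 = 165.1 cm.
Harris-Benedict: BMR = 447.593 + 9.247(127.7273) + 3.098(165.1) − 4.33(26) = 2027.5869 kcal/day.
TEE = 2027.5869 × 1.55 = 3142.7597 kcal/day.
Fat energy = 35% × 3142.7597 = 1099.9659 kcal.
Fat = 1099.9659 ÷ 9 kcal/g = 122.2184 g.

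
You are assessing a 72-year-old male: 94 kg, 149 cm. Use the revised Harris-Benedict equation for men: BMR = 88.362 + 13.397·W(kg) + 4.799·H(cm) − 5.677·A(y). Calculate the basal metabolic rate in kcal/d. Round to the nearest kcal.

Harris-Benedict: BMR = 88.362 + 13.397(94) + 4.799(149) − 5.677(72) = 1653.987 kcal/day.

1654 kcal/d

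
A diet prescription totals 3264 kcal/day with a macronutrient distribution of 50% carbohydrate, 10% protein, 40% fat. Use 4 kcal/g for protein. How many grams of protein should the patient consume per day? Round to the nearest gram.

82 g/day

Protein energy = 10% × 3264 = 326.4 kcal.
At 4 kcal/g: 326.4 ÷ 4 = 81.6 g.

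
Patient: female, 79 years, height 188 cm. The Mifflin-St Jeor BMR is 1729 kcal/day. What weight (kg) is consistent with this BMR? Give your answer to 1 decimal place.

1729 = 10·W + 6.25(188) − 5(79) − 161
10·W = 1729 − 619 = 1110, so W = 111 kg.

111.0 kg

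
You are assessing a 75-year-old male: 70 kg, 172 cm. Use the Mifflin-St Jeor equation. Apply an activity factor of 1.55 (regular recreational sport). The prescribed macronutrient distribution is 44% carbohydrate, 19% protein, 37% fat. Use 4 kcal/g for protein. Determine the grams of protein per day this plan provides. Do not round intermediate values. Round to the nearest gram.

Mifflin-St Jeor (male): BMR = 10(70) + 6.25(172) − 5(75) + 5 = 700 + 1075 − 375 + 5 = 1405 kcal/day.
TEE = 1405 × 1.55 = 2177.75 kcal/day.
Protein energy = 19% × 2177.75 = 413.7725 kcal.
Protein = 413.7725 ÷ 4 kcal/g = 103.4431 g.

103 g/day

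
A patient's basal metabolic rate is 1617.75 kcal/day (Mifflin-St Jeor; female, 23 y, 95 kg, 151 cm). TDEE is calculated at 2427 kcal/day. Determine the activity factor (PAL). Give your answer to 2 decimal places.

1.50

Activity factor = TEE ÷ BMR = 2427 ÷ 1617.75 = 1.5.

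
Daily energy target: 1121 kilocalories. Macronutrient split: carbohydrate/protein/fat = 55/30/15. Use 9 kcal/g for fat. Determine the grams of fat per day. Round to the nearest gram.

Fat energy = 15% × 1121 = 168.15 kcal.
At 9 kcal/g: 168.15 ÷ 9 = 18.6833 g.

19 g/day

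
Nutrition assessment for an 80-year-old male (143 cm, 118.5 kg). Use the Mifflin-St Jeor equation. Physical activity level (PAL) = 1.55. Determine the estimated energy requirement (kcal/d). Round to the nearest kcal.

Mifflin-St Jeor (male): BMR = 10(118.5) + 6.25(143) − 5(80) + 5 = 1185 + 893.75 − 400 + 5 = 1683.75 kcal/day.
TEE = BMR × activity factor = 1683.75 × 1.55 = 2609.8125 kcal/day.

2610 kcal/d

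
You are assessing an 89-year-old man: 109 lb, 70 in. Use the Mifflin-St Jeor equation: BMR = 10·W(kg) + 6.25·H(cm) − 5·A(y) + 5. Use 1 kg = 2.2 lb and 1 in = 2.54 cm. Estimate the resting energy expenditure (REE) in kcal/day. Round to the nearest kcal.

Convert to metric: weight = 109 ÷ 2.2 = 49.5455 kg; height = 70 × 2.54 = 177.8 cm.
Mifflin-St Jeor (male): BMR = 10(49.5455) + 6.25(177.8) − 5(89) + 5 = 495.4545 + 1111.25 − 445 + 5 = 1166.7045 kcal/day.

1167 kcal/day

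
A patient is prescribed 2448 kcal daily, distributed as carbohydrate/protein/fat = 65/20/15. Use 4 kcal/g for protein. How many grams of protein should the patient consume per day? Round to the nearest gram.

Protein energy = 20% × 2448 = 489.6 kcal.
At 4 kcal/g: 489.6 ÷ 4 = 122.4 g.

122 g/day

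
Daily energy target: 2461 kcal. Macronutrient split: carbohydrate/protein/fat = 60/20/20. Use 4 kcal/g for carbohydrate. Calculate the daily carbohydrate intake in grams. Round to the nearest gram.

369 g/day

Carbohydrate energy = 60% × 2461 = 1476.6 kcal.
At 4 kcal/g: 1476.6 ÷ 4 = 369.15 g.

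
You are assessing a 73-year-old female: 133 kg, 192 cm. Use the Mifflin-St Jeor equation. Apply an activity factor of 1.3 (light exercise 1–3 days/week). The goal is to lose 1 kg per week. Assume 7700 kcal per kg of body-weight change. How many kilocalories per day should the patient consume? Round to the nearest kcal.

1505 kilocalories per day

Mifflin-St Jeor (female): BMR = 10(133) + 6.25(192) − 5(73) − 161 = 1330 + 1200 − 365 − 161 = 2004 kcal/day.
TEE = 2004 × 1.3 = 2605.2 kcal/day.
Required daily deficit = 1 × 7700 ÷ 7 = 1100 kcal/day.
Target intake = 2605.2 − 1100 = 1505.2 kcal/day.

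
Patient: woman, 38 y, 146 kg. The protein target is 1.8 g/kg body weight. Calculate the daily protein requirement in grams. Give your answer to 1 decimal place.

Protein = 1.8 g/kg × 146 kg = 262.8 g/day.

262.8 g/day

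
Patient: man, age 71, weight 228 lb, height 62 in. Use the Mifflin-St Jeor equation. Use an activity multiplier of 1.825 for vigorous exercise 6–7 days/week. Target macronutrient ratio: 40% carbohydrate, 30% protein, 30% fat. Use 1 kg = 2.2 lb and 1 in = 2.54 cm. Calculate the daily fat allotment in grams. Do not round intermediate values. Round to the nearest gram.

Convert to metric: weight = 228 ÷ 2.2 = 103.6364 kg; height = 62 × 2.54 = 157.48 cm.
Mifflin-St Jeor (male): BMR = 10(103.6364) + 6.25(157.48) − 5(71) + 5 = 1036.3636 + 984.25 − 355 + 5 = 1670.6136 kcal/day.
TEE = 1670.6136 × 1.825 = 3048.8699 kcal/day.
Fat energy = 30% × 3048.8699 = 914.661 kcal.
Fat = 914.661 ÷ 9 kcal/g = 101.629 g.

102 g/day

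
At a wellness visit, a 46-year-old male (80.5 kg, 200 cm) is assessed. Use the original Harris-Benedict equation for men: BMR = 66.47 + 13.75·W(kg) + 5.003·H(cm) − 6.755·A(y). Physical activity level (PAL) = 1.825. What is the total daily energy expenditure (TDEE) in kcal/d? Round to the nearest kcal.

3400 kcal/d

Harris-Benedict: BMR = 66.47 + 13.75(80.5) + 5.003(200) − 6.755(46) = 1863.215 kcal/day.
TEE = BMR × activity factor = 1863.215 × 1.825 = 3400.3674 kcal/day.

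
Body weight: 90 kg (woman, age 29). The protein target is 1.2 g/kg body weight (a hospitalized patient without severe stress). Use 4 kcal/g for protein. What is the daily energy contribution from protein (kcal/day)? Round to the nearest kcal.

Protein = 1.2 g/kg × 90 kg = 108 g/day.
Protein energy = 108 g × 4 kcal/g = 432 kcal/day.

432 kcal/day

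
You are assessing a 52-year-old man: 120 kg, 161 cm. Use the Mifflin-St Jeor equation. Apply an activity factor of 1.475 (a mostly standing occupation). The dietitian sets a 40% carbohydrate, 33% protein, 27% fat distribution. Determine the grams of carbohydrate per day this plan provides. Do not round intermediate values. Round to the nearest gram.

Mifflin-St Jeor (male): BMR = 10(120) + 6.25(161) − 5(52) + 5 = 1200 + 1006.25 − 260 + 5 = 1951.25 kcal/day.
TEE = 1951.25 × 1.475 = 2878.0938 kcal/day.
Carbohydrate energy = 40% × 2878.0938 = 1151.2375 kcal.
Carbohydrate = 1151.2375 ÷ 4 kcal/g = 287.8094 g.

288 g/day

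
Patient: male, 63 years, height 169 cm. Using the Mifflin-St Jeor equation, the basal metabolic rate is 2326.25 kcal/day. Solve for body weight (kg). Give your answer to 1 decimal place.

158.0 kg

2326.25 = 10·W + 6.25(169) − 5(63) + 5
10·W = 2326.25 − 746.25 = 1580, so W = 158 kg.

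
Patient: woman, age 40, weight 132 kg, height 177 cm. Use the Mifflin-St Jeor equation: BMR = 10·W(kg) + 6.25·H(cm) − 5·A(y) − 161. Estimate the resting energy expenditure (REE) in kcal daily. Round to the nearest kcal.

2065 kcal daily

Mifflin-St Jeor (female): BMR = 10(132) + 6.25(177) − 5(40) − 161 = 1320 + 1106.25 − 200 − 161 = 2065.25 kcal/day.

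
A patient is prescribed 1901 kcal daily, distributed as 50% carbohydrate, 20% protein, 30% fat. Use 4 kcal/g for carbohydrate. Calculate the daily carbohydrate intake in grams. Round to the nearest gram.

238 g/day

Carbohydrate energy = 50% × 1901 = 950.5 kcal.
At 4 kcal/g: 950.5 ÷ 4 = 237.625 g.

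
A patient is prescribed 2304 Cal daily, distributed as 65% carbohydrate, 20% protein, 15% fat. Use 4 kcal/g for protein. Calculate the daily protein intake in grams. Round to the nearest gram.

115 g/day

Protein energy = 20% × 2304 = 460.8 kcal.
At 4 kcal/g: 460.8 ÷ 4 = 115.2 g.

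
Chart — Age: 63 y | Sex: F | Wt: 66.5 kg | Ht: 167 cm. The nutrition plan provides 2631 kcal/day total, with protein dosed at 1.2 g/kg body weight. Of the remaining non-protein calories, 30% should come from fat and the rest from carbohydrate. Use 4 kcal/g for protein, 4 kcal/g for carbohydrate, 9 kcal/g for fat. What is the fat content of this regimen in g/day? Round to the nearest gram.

Protein = 1.2 × 66.5 = 79.8 g → 79.8 × 4 = 319.2 kcal.
Non-protein calories = 2631 − 319.2 = 2311.8 kcal.
Fat: 30% × 2311.8 = 693.54 kcal; carbohydrate: 1618.26 kcal.
Fat: 693.54 kcal ÷ 9 kcal/g = 77.06 g.

77 g/day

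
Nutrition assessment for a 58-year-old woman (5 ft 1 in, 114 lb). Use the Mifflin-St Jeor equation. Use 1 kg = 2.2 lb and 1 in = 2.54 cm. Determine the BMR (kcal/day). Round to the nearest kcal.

Convert to metric: weight = 114 ÷ 2.2 = 51.8182 kg; height = (5×12 + 1) × 2.54 = 61 × 2.54 = 154.94 cm.
Mifflin-St Jeor (female): BMR = 10(51.8182) + 6.25(154.94) − 5(58) − 161 = 518.1818 + 968.375 − 290 − 161 = 1035.5568 kcal/day.

1036 kcal/day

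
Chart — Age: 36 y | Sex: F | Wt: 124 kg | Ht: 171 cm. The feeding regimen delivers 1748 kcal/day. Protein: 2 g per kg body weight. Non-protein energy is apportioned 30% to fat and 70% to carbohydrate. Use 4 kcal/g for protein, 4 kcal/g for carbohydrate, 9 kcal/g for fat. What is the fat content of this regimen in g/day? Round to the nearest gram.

25 g/day

Protein = 2 × 124 = 248 g → 248 × 4 = 992 kcal.
Non-protein calories = 1748 − 992 = 756 kcal.
Fat: 30% × 756 = 226.8 kcal; carbohydrate: 529.2 kcal.
Fat: 226.8 kcal ÷ 9 kcal/g = 25.2 g.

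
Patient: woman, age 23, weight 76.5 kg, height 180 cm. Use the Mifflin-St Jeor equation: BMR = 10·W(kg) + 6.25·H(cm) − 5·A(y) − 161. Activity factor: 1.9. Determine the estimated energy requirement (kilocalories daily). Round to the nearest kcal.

3067 kilocalories daily

Mifflin-St Jeor (female): BMR = 10(76.5) + 6.25(180) − 5(23) − 161 = 765 + 1125 − 115 − 161 = 1614 kcal/day.
TEE = BMR × activity factor = 1614 × 1.9 = 3066.6 kcal/day.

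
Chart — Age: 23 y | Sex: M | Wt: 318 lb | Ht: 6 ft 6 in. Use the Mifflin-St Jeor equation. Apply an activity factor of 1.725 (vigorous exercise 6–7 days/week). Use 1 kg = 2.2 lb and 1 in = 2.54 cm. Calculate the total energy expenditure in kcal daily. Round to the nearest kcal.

4440 kcal daily

Convert to metric: weight = 318 ÷ 2.2 = 144.5455 kg; height = (6×12 + 6) × 2.54 = 78 × 2.54 = 198.12 cm.
Mifflin-St Jeor (male): BMR = 10(144.5455) + 6.25(198.12) − 5(23) + 5 = 1445.4545 + 1238.25 − 115 + 5 = 2573.7045 kcal/day.
TEE = BMR × activity factor = 2573.7045 × 1.725 = 4439.6403 kcal/day.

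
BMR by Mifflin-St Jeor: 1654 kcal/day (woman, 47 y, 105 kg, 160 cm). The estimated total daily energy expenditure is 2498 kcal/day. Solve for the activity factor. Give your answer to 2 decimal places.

Activity factor = TEE ÷ BMR = 2498 ÷ 1654 = 1.51.

1.51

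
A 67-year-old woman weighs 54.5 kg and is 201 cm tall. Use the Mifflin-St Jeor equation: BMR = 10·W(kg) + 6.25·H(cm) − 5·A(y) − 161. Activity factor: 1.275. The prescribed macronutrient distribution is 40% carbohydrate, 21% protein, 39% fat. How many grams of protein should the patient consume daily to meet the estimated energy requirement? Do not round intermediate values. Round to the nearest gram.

Mifflin-St Jeor (female): BMR = 10(54.5) + 6.25(201) − 5(67) − 161 = 545 + 1256.25 − 335 − 161 = 1305.25 kcal/day.
TEE = 1305.25 × 1.275 = 1664.1938 kcal/day.
Protein energy = 21% × 1664.1938 = 349.4807 kcal.
Protein = 349.4807 ÷ 4 kcal/g = 87.3702 g.

87 g/day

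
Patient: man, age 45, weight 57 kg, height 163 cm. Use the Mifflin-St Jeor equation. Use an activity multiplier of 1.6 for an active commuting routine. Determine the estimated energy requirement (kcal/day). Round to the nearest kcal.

Mifflin-St Jeor (male): BMR = 10(57) + 6.25(163) − 5(45) + 5 = 570 + 1018.75 − 225 + 5 = 1368.75 kcal/day.
TEE = BMR × activity factor = 1368.75 × 1.6 = 2190 kcal/day.

2190 kcal/day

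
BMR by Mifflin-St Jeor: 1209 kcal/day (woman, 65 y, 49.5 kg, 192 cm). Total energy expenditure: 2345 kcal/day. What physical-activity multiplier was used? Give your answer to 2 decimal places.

Activity factor = TEE ÷ BMR = 2345 ÷ 1209 = 1.94.

1.94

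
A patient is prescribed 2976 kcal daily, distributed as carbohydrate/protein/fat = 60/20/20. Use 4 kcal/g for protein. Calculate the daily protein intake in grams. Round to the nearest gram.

149 g/day

Protein energy = 20% × 2976 = 595.2 kcal.
At 4 kcal/g: 595.2 ÷ 4 = 148.8 g.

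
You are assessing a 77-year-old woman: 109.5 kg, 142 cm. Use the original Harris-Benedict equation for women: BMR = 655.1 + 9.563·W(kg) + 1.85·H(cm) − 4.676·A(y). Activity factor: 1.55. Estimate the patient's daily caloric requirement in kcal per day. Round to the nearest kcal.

Harris-Benedict: BMR = 655.1 + 9.563(109.5) + 1.85(142) − 4.676(77) = 1604.8965 kcal/day.
TEE = BMR × activity factor = 1604.8965 × 1.55 = 2487.5896 kcal/day.

2488 kcal per day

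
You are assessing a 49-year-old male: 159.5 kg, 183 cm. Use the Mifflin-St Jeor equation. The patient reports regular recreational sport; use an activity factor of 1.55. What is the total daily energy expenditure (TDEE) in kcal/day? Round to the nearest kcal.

Mifflin-St Jeor (male): BMR = 10(159.5) + 6.25(183) − 5(49) + 5 = 1595 + 1143.75 − 245 + 5 = 2498.75 kcal/day.
TEE = BMR × activity factor = 2498.75 × 1.55 = 3873.0625 kcal/day.

3873 kcal/day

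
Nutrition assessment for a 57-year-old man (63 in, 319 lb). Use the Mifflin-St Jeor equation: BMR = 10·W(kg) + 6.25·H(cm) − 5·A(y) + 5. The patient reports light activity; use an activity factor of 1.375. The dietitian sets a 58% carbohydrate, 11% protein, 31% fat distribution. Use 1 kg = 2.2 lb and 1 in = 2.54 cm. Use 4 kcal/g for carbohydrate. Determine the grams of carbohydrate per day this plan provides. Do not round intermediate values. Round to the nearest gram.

433 g/day

Convert to metric: weight = 319 ÷ 2.2 = 145 kg; height = 63 × 2.54 = 160.02 cm.
Mifflin-St Jeor (male): BMR = 10(145) + 6.25(160.02) − 5(57) + 5 = 1450 + 1000.125 − 285 + 5 = 2170.125 kcal/day.
TEE = 2170.125 × 1.375 = 2983.9219 kcal/day.
Carbohydrate energy = 58% × 2983.9219 = 1730.6747 kcal.
Carbohydrate = 1730.6747 ÷ 4 kcal/g = 432.6687 g.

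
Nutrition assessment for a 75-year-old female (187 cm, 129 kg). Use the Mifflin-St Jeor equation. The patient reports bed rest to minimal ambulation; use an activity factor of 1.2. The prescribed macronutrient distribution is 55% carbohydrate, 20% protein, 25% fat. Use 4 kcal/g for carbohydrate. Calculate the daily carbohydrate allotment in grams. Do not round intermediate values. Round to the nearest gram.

317 g/day

Mifflin-St Jeor (female): BMR = 10(129) + 6.25(187) − 5(75) − 161 = 1290 + 1168.75 − 375 − 161 = 1922.75 kcal/day.
TEE = 1922.75 × 1.2 = 2307.3 kcal/day.
Carbohydrate energy = 55% × 2307.3 = 1269.015 kcal.
Carbohydrate = 1269.015 ÷ 4 kcal/g = 317.2538 g.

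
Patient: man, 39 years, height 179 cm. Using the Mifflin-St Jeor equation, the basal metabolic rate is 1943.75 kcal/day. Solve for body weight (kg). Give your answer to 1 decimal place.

1943.75 = 10·W + 6.25(179) − 5(39) + 5
10·W = 1943.75 − 928.75 = 1015, so W = 101.5 kg.

101.5 kg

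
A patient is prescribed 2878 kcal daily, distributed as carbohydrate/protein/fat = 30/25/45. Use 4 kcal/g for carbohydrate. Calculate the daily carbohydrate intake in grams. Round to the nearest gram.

216 g/day

Carbohydrate energy = 30% × 2878 = 863.4 kcal.
At 4 kcal/g: 863.4 ÷ 4 = 215.85 g.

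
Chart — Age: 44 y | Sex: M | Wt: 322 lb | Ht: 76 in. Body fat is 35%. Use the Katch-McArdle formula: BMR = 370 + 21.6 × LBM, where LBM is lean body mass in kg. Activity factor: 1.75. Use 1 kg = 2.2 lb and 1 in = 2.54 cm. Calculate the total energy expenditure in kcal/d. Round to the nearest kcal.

Convert to metric: weight = 322 ÷ 2.2 = 146.3636 kg; height = 76 × 2.54 = 193.04 cm.
LBM = 146.3636 × (1 − 0.35) = 95.1364 kg. Katch-McArdle: BMR = 370 + 21.6 × 95.1364 = 2424.9455 kcal/day.
TEE = BMR × activity factor = 2424.9455 × 1.75 = 4243.6545 kcal/day.

4244 kcal/d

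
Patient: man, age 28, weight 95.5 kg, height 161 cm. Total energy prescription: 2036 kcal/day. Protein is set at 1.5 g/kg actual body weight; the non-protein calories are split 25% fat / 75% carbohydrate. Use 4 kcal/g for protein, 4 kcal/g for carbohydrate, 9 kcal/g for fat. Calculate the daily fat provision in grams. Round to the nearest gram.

Protein = 1.5 × 95.5 = 143.25 g → 143.25 × 4 = 573 kcal.
Non-protein calories = 2036 − 573 = 1463 kcal.
Fat: 25% × 1463 = 365.75 kcal; carbohydrate: 1097.25 kcal.
Fat: 365.75 kcal ÷ 9 kcal/g = 40.6389 g.

41 g/day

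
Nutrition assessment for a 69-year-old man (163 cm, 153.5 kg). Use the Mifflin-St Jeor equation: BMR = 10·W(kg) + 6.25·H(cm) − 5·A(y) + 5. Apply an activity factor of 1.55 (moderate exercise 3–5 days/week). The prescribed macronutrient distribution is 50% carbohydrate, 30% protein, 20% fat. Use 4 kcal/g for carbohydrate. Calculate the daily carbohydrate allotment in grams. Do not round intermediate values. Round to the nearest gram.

Mifflin-St Jeor (male): BMR = 10(153.5) + 6.25(163) − 5(69) + 5 = 1535 + 1018.75 − 345 + 5 = 2213.75 kcal/day.
TEE = 2213.75 × 1.55 = 3431.3125 kcal/day.
Carbohydrate energy = 50% × 3431.3125 = 1715.6563 kcal.
Carbohydrate = 1715.6563 ÷ 4 kcal/g = 428.9141 g.

429 g/day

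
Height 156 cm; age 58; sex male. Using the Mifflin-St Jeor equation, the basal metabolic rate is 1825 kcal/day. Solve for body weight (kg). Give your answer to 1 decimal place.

1825 = 10·W + 6.25(156) − 5(58) + 5
10·W = 1825 − 690 = 1135, so W = 113.5 kg.

113.5 kg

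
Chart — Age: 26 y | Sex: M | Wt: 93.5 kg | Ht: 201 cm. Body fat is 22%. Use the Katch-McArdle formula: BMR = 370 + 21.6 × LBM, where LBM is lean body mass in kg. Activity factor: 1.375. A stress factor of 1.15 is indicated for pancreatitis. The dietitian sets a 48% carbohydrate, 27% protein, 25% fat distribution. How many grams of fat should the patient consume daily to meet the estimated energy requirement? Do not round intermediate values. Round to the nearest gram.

LBM = 93.5 × (1 − 0.22) = 72.93 kg. Katch-McArdle: BMR = 370 + 21.6 × 72.93 = 1945.288 kcal/day.
TEE = 1945.288 × 1.375 = 2674.771 kcal/day.
With stress factor 1.15: 2674.771 × 1.15 = 3075.9867 kcal/day.
Fat energy = 25% × 3075.9867 = 768.9967 kcal.
Fat = 768.9967 ÷ 9 kcal/g = 85.4441 g.

85 g/day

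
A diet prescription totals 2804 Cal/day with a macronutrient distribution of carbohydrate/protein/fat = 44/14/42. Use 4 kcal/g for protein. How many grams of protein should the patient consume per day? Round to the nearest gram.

Protein energy = 14% × 2804 = 392.56 kcal.
At 4 kcal/g: 392.56 ÷ 4 = 98.14 g.

98 g/day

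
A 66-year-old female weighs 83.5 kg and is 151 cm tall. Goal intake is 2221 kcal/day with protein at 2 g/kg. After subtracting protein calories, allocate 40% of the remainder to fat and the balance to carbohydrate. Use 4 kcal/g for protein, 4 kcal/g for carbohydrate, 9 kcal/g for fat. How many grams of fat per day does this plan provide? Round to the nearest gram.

Protein = 2 × 83.5 = 167 g → 167 × 4 = 668 kcal.
Non-protein calories = 2221 − 668 = 1553 kcal.
Fat: 40% × 1553 = 621.2 kcal; carbohydrate: 931.8 kcal.
Fat: 621.2 kcal ÷ 9 kcal/g = 69.0222 g.

69 g/day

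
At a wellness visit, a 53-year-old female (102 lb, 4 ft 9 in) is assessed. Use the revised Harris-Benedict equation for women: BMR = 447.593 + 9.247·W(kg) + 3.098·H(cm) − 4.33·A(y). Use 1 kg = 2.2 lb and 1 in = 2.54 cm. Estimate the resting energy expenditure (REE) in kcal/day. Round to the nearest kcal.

1095 kcal/day

Convert to metric: weight = 102 ÷ 2.2 = 46.3636 kg; height = (4×12 + 9) × 2.54 = 57 × 2.54 = 144.78 cm.
Harris-Benedict: BMR = 447.593 + 9.247(46.3636) + 3.098(144.78) − 4.33(53) = 1095.356 kcal/day.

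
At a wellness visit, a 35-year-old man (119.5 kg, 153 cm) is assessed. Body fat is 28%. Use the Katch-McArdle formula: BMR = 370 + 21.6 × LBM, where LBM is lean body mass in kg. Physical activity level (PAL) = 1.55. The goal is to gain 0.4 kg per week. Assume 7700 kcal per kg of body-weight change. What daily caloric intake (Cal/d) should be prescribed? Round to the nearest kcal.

3894 Cal/d

LBM = 119.5 × (1 − 0.28) = 86.04 kg. Katch-McArdle: BMR = 370 + 21.6 × 86.04 = 2228.464 kcal/day.
TEE = 2228.464 × 1.55 = 3454.1192 kcal/day.
Required daily surplus = 0.4 × 7700 ÷ 7 = 440 kcal/day.
Target intake = 3454.1192 + 440 = 3894.1192 kcal/day.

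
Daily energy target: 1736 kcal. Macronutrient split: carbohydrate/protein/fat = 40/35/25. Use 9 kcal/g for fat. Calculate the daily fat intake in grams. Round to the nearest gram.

48 g/day

Fat energy = 25% × 1736 = 434 kcal.
At 9 kcal/g: 434 ÷ 9 = 48.2222 g.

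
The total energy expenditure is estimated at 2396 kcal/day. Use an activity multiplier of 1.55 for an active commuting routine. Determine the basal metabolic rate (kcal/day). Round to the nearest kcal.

BMR = TEE ÷ activity factor = 2396 ÷ 1.55 = 1545.8065 kcal/day.

1546 kcal/day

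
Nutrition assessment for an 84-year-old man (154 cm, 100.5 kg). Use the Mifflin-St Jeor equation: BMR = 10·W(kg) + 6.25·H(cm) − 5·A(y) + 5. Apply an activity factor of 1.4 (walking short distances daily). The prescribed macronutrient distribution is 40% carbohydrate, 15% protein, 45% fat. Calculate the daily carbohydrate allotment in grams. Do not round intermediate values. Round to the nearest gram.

Mifflin-St Jeor (male): BMR = 10(100.5) + 6.25(154) − 5(84) + 5 = 1005 + 962.5 − 420 + 5 = 1552.5 kcal/day.
TEE = 1552.5 × 1.4 = 2173.5 kcal/day.
Carbohydrate energy = 40% × 2173.5 = 869.4 kcal.
Carbohydrate = 869.4 ÷ 4 kcal/g = 217.35 g.

217 g/day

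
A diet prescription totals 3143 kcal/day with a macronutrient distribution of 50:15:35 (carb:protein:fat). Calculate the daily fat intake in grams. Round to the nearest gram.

Fat energy = 35% × 3143 = 1100.05 kcal.
At 9 kcal/g: 1100.05 ÷ 9 = 122.2278 g.

122 g/day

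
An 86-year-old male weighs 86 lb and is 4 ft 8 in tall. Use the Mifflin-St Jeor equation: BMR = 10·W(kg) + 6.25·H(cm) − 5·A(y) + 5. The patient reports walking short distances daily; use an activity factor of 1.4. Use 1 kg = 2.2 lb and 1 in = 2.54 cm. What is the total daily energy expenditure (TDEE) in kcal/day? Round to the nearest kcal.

1197 kcal/day

Convert to metric: weight = 86 ÷ 2.2 = 39.0909 kg; height = (4×12 + 8) × 2.54 = 56 × 2.54 = 142.24 cm.
Mifflin-St Jeor (male): BMR = 10(39.0909) + 6.25(142.24) − 5(86) + 5 = 390.9091 + 889 − 430 + 5 = 854.9091 kcal/day.
TEE = BMR × activity factor = 854.9091 × 1.4 = 1196.8727 kcal/day.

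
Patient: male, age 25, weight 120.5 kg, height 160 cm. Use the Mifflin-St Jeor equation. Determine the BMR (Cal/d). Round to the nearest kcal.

2085 Cal/d

Mifflin-St Jeor (male): BMR = 10(120.5) + 6.25(160) − 5(25) + 5 = 1205 + 1000 − 125 + 5 = 2085 kcal/day.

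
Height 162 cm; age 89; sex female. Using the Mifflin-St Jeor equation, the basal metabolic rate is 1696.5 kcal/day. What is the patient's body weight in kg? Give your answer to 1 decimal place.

129.0 kg

1696.5 = 10·W + 6.25(162) − 5(89) − 161
10·W = 1696.5 − 406.5 = 1290, so W = 129 kg.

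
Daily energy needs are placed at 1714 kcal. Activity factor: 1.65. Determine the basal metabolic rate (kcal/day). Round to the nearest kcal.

1039 kcal/day

BMR = TEE ÷ activity factor = 1714 ÷ 1.65 = 1038.7879 kcal/day.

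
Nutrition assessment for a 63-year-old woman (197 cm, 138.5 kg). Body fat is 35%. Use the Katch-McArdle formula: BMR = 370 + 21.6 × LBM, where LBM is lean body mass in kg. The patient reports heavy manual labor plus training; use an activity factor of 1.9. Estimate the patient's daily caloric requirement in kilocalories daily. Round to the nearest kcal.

LBM = 138.5 × (1 − 0.35) = 90.025 kg. Katch-McArdle: BMR = 370 + 21.6 × 90.025 = 2314.54 kcal/day.
TEE = BMR × activity factor = 2314.54 × 1.9 = 4397.626 kcal/day.

4398 kilocalories daily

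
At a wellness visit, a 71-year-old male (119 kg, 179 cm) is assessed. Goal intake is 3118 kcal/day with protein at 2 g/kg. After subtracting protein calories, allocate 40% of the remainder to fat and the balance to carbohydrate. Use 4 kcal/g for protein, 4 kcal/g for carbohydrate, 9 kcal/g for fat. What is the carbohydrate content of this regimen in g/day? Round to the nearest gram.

325 g/day

Protein = 2 × 119 = 238 g → 238 × 4 = 952 kcal.
Non-protein calories = 3118 − 952 = 2166 kcal.
Fat: 40% × 2166 = 866.4 kcal; carbohydrate: 1299.6 kcal.
Carbohydrate: 1299.6 kcal ÷ 4 kcal/g = 324.9 g.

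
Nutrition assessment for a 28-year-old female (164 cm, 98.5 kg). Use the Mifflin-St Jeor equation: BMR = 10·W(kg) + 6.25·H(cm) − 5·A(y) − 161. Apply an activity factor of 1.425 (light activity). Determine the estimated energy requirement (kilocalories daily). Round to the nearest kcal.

Mifflin-St Jeor (female): BMR = 10(98.5) + 6.25(164) − 5(28) − 161 = 985 + 1025 − 140 − 161 = 1709 kcal/day.
TEE = BMR × activity factor = 1709 × 1.425 = 2435.325 kcal/day.

2435 kilocalories daily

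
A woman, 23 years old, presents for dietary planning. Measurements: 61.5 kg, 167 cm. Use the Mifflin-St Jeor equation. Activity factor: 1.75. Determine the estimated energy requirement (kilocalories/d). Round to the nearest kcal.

2420 kilocalories/d

Mifflin-St Jeor (female): BMR = 10(61.5) + 6.25(167) − 5(23) − 161 = 615 + 1043.75 − 115 − 161 = 1382.75 kcal/day.
TEE = BMR × activity factor = 1382.75 × 1.75 = 2419.8125 kcal/day.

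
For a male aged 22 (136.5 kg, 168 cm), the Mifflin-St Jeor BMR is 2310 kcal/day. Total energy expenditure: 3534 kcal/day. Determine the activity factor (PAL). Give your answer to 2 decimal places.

1.53

Activity factor = TEE ÷ BMR = 3534 ÷ 2310 = 1.53.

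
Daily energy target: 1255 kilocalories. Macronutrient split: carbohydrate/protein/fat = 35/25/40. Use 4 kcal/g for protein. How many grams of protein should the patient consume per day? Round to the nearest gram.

Protein energy = 25% × 1255 = 313.75 kcal.
At 4 kcal/g: 313.75 ÷ 4 = 78.4375 g.

78 g/day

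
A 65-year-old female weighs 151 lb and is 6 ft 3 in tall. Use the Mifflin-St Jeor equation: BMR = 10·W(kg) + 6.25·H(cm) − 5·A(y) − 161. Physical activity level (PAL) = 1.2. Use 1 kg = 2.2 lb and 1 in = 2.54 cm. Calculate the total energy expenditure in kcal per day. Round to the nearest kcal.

Convert to metric: weight = 151 ÷ 2.2 = 68.6364 kg; height = (6×12 + 3) × 2.54 = 75 × 2.54 = 190.5 cm.
Mifflin-St Jeor (female): BMR = 10(68.6364) + 6.25(190.5) − 5(65) − 161 = 686.3636 + 1190.625 − 325 − 161 = 1390.9886 kcal/day.
TEE = BMR × activity factor = 1390.9886 × 1.2 = 1669.1864 kcal/day.

1669 kcal per day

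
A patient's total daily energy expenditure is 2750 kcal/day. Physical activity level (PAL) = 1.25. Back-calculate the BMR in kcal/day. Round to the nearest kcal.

BMR = TEE ÷ activity factor = 2750 ÷ 1.25 = 2200 kcal/day.

2200 kcal/day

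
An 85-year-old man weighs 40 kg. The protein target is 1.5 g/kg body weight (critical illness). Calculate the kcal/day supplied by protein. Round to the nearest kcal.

Protein = 1.5 g/kg × 40 kg = 60 g/day.
Protein energy = 60 g × 4 kcal/g = 240 kcal/day.

240 kcal/day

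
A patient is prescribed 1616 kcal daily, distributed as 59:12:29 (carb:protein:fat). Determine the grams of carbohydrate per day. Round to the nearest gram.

Carbohydrate energy = 59% × 1616 = 953.44 kcal.
At 4 kcal/g: 953.44 ÷ 4 = 238.36 g.

238 g/day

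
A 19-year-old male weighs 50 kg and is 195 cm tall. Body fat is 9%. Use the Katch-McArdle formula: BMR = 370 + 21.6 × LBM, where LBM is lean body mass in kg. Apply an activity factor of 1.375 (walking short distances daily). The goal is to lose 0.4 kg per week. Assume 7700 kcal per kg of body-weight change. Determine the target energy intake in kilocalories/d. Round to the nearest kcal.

1420 kilocalories/d

LBM = 50 × (1 − 0.09) = 45.5 kg. Katch-McArdle: BMR = 370 + 21.6 × 45.5 = 1352.8 kcal/day.
TEE = 1352.8 × 1.375 = 1860.1 kcal/day.
Required daily deficit = 0.4 × 7700 ÷ 7 = 440 kcal/day.
Target intake = 1860.1 − 440 = 1420.1 kcal/day.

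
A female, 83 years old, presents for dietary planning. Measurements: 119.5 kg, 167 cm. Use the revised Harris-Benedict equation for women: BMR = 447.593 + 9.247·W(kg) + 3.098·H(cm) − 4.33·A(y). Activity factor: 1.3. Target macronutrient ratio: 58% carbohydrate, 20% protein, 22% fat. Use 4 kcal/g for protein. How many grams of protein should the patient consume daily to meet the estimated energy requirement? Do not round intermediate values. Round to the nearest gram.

Harris-Benedict: BMR = 447.593 + 9.247(119.5) + 3.098(167) − 4.33(83) = 1710.5855 kcal/day.
TEE = 1710.5855 × 1.3 = 2223.7612 kcal/day.
Protein energy = 20% × 2223.7612 = 444.7522 kcal.
Protein = 444.7522 ÷ 4 kcal/g = 111.1881 g.

111 g/day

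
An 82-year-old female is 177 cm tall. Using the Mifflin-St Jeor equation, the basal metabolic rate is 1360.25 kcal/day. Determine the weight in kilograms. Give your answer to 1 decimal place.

82.5 kg

1360.25 = 10·W + 6.25(177) − 5(82) − 161
10·W = 1360.25 − 535.25 = 825, so W = 82.5 kg.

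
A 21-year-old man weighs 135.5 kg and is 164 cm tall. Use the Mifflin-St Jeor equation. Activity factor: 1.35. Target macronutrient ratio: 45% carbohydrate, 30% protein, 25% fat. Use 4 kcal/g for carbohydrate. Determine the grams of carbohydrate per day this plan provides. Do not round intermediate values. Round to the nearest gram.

Mifflin-St Jeor (male): BMR = 10(135.5) + 6.25(164) − 5(21) + 5 = 1355 + 1025 − 105 + 5 = 2280 kcal/day.
TEE = 2280 × 1.35 = 3078 kcal/day.
Carbohydrate energy = 45% × 3078 = 1385.1 kcal.
Carbohydrate = 1385.1 ÷ 4 kcal/g = 346.275 g.

346 g/day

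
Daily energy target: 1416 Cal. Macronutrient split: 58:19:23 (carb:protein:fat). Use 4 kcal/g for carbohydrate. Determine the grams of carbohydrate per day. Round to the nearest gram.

205 g/day

Carbohydrate energy = 58% × 1416 = 821.28 kcal.
At 4 kcal/g: 821.28 ÷ 4 = 205.32 g.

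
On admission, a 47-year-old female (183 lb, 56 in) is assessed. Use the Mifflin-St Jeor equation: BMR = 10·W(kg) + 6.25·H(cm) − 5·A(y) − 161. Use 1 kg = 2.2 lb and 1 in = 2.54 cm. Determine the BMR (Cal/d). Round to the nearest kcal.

1325 Cal/d

Convert to metric: weight = 183 ÷ 2.2 = 83.1818 kg; height = 56 × 2.54 = 142.24 cm.
Mifflin-St Jeor (female): BMR = 10(83.1818) + 6.25(142.24) − 5(47) − 161 = 831.8182 + 889 − 235 − 161 = 1324.8182 kcal/day.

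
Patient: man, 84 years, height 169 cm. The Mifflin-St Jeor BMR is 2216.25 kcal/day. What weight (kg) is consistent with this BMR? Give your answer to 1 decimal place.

157.5 kg

2216.25 = 10·W + 6.25(169) − 5(84) + 5
10·W = 2216.25 − 641.25 = 1575, so W = 157.5 kg.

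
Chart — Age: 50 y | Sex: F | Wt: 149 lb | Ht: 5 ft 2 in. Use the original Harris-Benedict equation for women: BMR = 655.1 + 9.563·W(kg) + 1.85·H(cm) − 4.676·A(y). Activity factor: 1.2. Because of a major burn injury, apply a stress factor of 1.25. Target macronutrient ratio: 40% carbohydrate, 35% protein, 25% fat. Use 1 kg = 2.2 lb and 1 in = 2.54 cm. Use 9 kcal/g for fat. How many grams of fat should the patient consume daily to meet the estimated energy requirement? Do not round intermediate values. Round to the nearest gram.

57 g/day

Convert to metric: weight = 149 ÷ 2.2 = 67.7273 kg; height = (5×12 + 2) × 2.54 = 62 × 2.54 = 157.48 cm.
Harris-Benedict: BMR = 655.1 + 9.563(67.7273) + 1.85(157.48) − 4.676(50) = 1360.3139 kcal/day.
TEE = 1360.3139 × 1.2 = 1632.3767 kcal/day.
With stress factor 1.25: 1632.3767 × 1.25 = 2040.4709 kcal/day.
Fat energy = 25% × 2040.4709 = 510.1177 kcal.
Fat = 510.1177 ÷ 9 kcal/g = 56.6797 g.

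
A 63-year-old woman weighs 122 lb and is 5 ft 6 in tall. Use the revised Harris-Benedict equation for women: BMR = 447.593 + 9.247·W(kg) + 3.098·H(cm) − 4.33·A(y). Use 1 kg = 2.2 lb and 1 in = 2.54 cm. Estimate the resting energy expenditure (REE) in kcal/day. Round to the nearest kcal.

1207 kcal/day

Convert to metric: weight = 122 ÷ 2.2 = 55.4545 kg; height = (5×12 + 6) × 2.54 = 66 × 2.54 = 167.64 cm.
Harris-Benedict: BMR = 447.593 + 9.247(55.4545) + 3.098(167.64) − 4.33(63) = 1206.9399 kcal/day.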